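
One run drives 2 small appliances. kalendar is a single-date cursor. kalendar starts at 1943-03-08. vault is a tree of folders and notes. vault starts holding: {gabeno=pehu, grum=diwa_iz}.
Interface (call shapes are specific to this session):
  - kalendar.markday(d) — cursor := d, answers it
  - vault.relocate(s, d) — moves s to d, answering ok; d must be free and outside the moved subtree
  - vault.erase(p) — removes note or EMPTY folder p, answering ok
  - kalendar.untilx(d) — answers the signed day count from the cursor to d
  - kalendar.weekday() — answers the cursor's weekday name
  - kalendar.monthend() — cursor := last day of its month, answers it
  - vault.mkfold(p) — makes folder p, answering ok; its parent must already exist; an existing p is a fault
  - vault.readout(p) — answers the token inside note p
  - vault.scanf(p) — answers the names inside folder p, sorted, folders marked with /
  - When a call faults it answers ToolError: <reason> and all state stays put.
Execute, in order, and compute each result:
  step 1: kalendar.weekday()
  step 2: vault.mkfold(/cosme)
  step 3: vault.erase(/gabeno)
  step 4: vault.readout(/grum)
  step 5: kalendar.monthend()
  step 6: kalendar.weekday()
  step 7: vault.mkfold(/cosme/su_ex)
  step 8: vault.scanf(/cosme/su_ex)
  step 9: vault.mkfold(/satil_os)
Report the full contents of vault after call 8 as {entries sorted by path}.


Answer: {cosme/, cosme/su_ex/, grum=diwa_iz}

Derivation:
·→ weekday()
·← Monday
·→ mkfold(p: /cosme)
·← ok
·→ erase(p: /gabeno)
·← ok
·→ readout(p: /grum)
·← diwa_iz
·→ monthend()
·← 1943-03-31
·→ weekday()
·← Wednesday
·→ mkfold(p: /cosme/su_ex)
·← ok
·→ scanf(p: /cosme/su_ex)
·← []
·→ mkfold(p: /satil_os)
·← ok


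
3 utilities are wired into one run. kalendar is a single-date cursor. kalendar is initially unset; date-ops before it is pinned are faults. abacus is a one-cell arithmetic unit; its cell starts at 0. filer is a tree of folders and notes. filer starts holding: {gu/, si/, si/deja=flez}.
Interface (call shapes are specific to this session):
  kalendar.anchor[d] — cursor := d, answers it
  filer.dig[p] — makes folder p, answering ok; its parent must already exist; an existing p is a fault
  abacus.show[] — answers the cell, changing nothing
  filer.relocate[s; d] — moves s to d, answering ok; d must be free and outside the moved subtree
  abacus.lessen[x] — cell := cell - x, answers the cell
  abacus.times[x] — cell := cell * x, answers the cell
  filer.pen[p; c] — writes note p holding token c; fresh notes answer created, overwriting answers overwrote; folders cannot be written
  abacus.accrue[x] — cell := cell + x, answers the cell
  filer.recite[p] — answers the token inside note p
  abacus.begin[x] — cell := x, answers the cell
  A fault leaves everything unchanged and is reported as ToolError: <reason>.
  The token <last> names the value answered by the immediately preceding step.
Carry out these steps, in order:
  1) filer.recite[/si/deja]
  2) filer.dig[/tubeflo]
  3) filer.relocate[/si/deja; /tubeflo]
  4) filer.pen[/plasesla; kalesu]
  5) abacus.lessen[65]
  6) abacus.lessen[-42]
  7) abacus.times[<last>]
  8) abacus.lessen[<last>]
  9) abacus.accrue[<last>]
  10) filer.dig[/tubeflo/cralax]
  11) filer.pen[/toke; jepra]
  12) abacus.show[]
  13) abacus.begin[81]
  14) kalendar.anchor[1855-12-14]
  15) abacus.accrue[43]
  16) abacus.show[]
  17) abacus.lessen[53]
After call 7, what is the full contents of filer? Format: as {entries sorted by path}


# 1. filer.recite(p→/si/deja) : flez
# 2. filer.dig(p→/tubeflo) : ok
# 3. filer.relocate(s→/si/deja, d→/tubeflo) : ToolError: exists
# 4. filer.pen(p→/plasesla, c→kalesu) : created
# 5. abacus.lessen(x→65) : -65
# 6. abacus.lessen(x→-42) : -23
# 7. abacus.times(x→<last>) : 529
# 8. abacus.lessen(x→<last>) : 0
# 9. abacus.accrue(x→<last>) : 0
# 10. filer.dig(p→/tubeflo/cralax) : ok
# 11. filer.pen(p→/toke, c→jepra) : created
# 12. abacus.show() : 0
# 13. abacus.begin(x→81) : 81
# 14. kalendar.anchor(d→1855-12-14) : 1855-12-14
# 15. abacus.accrue(x→43) : 124
# 16. abacus.show() : 124
# 17. abacus.lessen(x→53) : 71

Answer: {gu/, plasesla=kalesu, si/, si/deja=flez, tubeflo/}


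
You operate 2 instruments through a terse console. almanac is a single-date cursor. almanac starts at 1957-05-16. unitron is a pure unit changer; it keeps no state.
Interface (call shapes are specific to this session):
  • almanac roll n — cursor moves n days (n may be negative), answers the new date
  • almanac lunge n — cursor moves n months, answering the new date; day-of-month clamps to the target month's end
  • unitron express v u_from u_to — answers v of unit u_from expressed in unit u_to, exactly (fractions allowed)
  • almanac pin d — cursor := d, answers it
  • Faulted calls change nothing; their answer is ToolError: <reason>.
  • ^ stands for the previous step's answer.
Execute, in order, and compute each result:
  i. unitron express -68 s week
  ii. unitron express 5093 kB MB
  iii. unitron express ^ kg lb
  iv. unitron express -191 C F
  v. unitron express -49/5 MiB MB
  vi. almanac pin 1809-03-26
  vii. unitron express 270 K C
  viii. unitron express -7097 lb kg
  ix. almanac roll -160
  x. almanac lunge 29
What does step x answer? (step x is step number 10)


! 1. unitron express(v→-68, u_from→s, u_to→week) => -17/151200
! 2. unitron express(v→5093, u_from→kB, u_to→MB) => 5093/1000
! 3. unitron express(v→^, u_from→kg, u_to→lb) => 46300000/4123567
! 4. unitron express(v→-191, u_from→C, u_to→F) => -1559/5
! 5. unitron express(v→-49/5, u_from→MiB, u_to→MB) => -802816/78125
! 6. almanac pin(d→1809-03-26) => 1809-03-26
! 7. unitron express(v→270, u_from→K, u_to→C) => -63/20
! 8. unitron express(v→-7097, u_from→lb, u_to→kg) => -321914504989/100000000
! 9. almanac roll(n→-160) => 1808-10-17
! 10. almanac lunge(n→29) => 1811-03-17

Answer: 1811-03-17


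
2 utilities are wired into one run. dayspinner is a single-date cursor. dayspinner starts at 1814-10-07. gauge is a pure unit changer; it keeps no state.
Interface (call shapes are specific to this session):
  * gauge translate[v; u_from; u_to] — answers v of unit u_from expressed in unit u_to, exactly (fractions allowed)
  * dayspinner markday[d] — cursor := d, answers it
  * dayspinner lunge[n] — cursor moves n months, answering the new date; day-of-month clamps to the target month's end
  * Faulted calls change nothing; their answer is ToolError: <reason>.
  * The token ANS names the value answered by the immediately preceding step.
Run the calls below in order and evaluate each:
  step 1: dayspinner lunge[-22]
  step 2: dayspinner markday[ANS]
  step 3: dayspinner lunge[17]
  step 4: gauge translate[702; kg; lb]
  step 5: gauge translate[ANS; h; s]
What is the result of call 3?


Step: dayspinner lunge[n=-22]
Result: 1812-12-07
Step: dayspinner markday[d=ANS]
Result: 1812-12-07
Step: dayspinner lunge[n=17]
Result: 1814-05-07
Step: gauge translate[v=702; u_from=kg; u_to=lb]
Result: 70200000000/45359237
Step: gauge translate[v=ANS; u_from=h; u_to=s]
Result: 252720000000000/45359237

Answer: 1814-05-07


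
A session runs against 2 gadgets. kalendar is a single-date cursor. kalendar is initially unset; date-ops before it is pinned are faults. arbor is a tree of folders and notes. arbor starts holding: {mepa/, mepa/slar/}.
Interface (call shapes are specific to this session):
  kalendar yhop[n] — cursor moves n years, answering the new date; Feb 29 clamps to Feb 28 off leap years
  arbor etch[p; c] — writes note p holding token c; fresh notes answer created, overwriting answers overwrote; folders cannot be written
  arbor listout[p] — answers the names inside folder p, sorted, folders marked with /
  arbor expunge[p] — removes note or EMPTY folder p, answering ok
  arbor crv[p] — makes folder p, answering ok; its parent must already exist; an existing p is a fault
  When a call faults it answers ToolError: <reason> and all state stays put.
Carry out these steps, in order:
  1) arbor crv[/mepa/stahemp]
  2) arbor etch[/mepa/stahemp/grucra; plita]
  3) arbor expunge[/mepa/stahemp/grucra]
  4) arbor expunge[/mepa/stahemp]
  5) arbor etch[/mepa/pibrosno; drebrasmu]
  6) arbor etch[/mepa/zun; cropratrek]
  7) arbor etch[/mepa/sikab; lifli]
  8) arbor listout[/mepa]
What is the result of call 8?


Answer: [pibrosno, sikab, slar/, zun]

Derivation:
> arbor crv /mepa/stahemp
  ok
> arbor etch /mepa/stahemp/grucra plita
  created
> arbor expunge /mepa/stahemp/grucra
  ok
> arbor expunge /mepa/stahemp
  ok
> arbor etch /mepa/pibrosno drebrasmu
  created
> arbor etch /mepa/zun cropratrek
  created
> arbor etch /mepa/sikab lifli
  created
> arbor listout /mepa
  [pibrosno, sikab, slar/, zun]


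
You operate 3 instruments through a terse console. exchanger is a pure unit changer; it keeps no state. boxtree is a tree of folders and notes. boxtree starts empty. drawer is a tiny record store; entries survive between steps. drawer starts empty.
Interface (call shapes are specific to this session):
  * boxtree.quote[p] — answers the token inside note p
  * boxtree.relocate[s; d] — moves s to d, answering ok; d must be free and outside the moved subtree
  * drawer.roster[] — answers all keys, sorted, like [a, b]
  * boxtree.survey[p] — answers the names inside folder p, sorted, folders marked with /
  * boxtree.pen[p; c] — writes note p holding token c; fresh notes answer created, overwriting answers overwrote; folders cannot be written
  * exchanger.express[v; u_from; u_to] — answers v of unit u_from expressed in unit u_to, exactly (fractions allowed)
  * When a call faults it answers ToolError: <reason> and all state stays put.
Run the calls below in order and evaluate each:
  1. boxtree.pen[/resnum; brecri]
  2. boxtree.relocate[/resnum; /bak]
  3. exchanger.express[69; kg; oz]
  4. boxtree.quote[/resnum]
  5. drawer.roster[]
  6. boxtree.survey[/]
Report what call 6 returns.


Answer: [bak]

Derivation:
// 1. boxtree.pen(p→/resnum, c→brecri) ~> created
// 2. boxtree.relocate(s→/resnum, d→/bak) ~> ok
// 3. exchanger.express(v→69, u_from→kg, u_to→oz) ~> 110400000000/45359237
// 4. boxtree.quote(p→/resnum) ~> ToolError: not found
// 5. drawer.roster() ~> []
// 6. boxtree.survey(p→/) ~> [bak]


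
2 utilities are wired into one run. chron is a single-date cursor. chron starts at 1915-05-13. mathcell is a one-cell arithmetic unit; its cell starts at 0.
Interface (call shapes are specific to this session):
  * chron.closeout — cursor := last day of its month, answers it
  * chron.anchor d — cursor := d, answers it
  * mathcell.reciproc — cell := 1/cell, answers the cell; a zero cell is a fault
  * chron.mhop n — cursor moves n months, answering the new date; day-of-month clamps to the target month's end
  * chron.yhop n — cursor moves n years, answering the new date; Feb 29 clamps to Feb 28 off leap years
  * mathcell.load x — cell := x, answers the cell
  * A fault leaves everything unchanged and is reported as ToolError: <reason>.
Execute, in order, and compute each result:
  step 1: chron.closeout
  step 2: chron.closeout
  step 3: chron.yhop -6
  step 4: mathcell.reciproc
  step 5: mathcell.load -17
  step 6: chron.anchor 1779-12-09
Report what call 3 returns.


Answer: 1909-05-31

Derivation:
Now I run closeout, yielding 1915-05-31.
Using closeout(), yielding 1915-05-31.
I try yhop on n='-6', which returns 1909-05-31.
I invoke reciproc(), → ToolError: reciprocal of zero.
I run load on x='-17', giving -17.
Next I call anchor on d='1779-12-09': 1779-12-09.


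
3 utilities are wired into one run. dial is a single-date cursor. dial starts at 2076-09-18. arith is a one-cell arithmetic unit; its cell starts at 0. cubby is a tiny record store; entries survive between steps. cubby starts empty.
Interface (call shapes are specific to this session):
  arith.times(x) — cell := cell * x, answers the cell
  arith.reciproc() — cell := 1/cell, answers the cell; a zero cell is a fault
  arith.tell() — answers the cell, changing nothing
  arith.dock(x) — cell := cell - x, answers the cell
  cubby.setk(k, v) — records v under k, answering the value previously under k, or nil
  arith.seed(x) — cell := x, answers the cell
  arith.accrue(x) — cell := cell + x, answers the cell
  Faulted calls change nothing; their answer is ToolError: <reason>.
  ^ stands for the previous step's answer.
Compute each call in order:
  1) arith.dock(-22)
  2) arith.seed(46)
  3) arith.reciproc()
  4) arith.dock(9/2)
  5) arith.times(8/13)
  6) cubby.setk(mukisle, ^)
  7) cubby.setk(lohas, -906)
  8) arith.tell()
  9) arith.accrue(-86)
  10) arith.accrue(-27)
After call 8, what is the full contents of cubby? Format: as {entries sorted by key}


Answer: {lohas=-906, mukisle=-824/299}

Derivation:
CALL dock[x: -22]
RET  22
CALL seed[x: 46]
RET  46
CALL reciproc[]
RET  1/46
CALL dock[x: 9/2]
RET  -103/23
CALL times[x: 8/13]
RET  -824/299
CALL setk[k: mukisle; v: ^]
RET  nil
CALL setk[k: lohas; v: -906]
RET  nil
CALL tell[]
RET  -824/299
CALL accrue[x: -86]
RET  -26538/299
CALL accrue[x: -27]
RET  -34611/299


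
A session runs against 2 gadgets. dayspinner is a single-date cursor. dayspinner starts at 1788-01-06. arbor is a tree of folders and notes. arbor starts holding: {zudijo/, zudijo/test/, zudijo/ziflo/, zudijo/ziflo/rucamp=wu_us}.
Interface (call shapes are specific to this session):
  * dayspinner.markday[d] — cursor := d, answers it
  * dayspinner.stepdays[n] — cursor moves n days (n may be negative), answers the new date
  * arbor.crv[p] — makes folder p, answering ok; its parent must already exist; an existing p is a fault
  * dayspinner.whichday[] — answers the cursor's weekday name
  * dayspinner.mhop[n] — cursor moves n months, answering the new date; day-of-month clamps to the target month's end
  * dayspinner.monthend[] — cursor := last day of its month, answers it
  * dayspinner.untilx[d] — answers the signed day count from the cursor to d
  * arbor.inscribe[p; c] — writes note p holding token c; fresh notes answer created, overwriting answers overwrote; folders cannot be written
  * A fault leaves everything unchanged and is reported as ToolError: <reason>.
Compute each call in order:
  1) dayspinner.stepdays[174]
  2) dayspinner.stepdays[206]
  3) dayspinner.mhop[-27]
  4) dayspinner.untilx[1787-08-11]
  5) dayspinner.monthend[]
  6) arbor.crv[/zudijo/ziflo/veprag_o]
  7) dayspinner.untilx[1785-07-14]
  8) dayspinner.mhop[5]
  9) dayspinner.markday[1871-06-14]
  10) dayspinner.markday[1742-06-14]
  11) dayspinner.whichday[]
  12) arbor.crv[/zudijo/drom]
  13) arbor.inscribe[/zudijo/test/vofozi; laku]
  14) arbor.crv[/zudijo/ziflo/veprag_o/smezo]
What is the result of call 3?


Invoking stepdays passing n='174', yielding 1788-06-28.
Invoking stepdays passing n='206', → 1789-01-20.
Invoking mhop passing n='-27', → 1786-10-20.
Calling untilx passing d='1787-08-11', giving 295.
Calling monthend(), and get 1786-10-31.
Using crv passing p='/zudijo/ziflo/veprag_o', which returns ok.
I try untilx passing d='1785-07-14', which returns -474.
I try mhop passing n='5', yielding 1787-03-31.
I call markday passing d='1871-06-14', — result: 1871-06-14.
Next I call markday passing d='1742-06-14', → 1742-06-14.
I use whichday, yielding Thursday.
I invoke crv passing p='/zudijo/drom', and see ok.
I try inscribe passing p='/zudijo/test/vofozi', c='laku', yielding created.
I try crv passing p='/zudijo/ziflo/veprag_o/smezo', — result: ok.

Answer: 1786-10-20


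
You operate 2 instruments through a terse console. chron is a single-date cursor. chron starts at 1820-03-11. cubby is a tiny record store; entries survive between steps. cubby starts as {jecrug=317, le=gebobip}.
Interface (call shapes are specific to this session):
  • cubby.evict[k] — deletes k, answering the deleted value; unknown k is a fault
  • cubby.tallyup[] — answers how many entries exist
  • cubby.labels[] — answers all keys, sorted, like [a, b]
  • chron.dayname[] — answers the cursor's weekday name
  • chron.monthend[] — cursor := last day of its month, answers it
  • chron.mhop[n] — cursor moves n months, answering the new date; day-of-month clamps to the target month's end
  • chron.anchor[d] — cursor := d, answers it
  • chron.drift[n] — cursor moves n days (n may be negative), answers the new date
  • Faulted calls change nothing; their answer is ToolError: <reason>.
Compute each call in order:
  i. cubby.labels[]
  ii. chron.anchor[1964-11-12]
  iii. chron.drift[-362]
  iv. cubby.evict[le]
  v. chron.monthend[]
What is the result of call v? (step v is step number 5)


Answer: 1963-11-30

Derivation:
Do: cubby.labels[]
See: [jecrug, le]
Do: chron.anchor[d: 1964-11-12]
See: 1964-11-12
Do: chron.drift[n: -362]
See: 1963-11-16
Do: cubby.evict[k: le]
See: gebobip
Do: chron.monthend[]
See: 1963-11-30


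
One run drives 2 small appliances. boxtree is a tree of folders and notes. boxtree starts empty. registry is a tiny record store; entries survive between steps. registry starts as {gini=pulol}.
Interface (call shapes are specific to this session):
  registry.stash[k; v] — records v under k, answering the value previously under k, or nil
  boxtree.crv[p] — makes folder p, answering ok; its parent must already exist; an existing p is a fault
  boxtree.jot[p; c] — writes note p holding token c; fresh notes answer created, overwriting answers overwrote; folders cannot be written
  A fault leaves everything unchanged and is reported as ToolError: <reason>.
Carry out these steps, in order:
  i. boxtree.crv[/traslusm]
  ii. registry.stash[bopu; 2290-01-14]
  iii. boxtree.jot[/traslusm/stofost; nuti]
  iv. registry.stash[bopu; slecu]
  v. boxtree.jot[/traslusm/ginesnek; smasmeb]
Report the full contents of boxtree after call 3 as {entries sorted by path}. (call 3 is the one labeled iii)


Answer: {traslusm/, traslusm/stofost=nuti}

Derivation:
==> crv(p→/traslusm)
<== ok
==> stash(k→bopu, v→2290-01-14)
<== nil
==> jot(p→/traslusm/stofost, c→nuti)
<== created
==> stash(k→bopu, v→slecu)
<== 2290-01-14
==> jot(p→/traslusm/ginesnek, c→smasmeb)
<== created


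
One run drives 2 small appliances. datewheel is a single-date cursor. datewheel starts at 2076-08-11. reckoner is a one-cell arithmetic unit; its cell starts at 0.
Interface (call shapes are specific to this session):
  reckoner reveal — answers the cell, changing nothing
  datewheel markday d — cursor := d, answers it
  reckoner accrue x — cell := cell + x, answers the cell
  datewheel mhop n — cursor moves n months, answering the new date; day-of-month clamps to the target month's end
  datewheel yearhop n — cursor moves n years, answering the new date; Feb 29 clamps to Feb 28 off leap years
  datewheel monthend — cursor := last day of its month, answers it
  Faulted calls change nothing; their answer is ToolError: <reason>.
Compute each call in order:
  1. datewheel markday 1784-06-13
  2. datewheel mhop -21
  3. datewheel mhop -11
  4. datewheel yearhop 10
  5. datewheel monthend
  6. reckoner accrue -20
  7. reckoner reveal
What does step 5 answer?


>> datewheel markday(d: 1784-06-13)
<< 1784-06-13
>> datewheel mhop(n: -21)
<< 1782-09-13
>> datewheel mhop(n: -11)
<< 1781-10-13
>> datewheel yearhop(n: 10)
<< 1791-10-13
>> datewheel monthend()
<< 1791-10-31
>> reckoner accrue(x: -20)
<< -20
>> reckoner reveal()
<< -20

Answer: 1791-10-31


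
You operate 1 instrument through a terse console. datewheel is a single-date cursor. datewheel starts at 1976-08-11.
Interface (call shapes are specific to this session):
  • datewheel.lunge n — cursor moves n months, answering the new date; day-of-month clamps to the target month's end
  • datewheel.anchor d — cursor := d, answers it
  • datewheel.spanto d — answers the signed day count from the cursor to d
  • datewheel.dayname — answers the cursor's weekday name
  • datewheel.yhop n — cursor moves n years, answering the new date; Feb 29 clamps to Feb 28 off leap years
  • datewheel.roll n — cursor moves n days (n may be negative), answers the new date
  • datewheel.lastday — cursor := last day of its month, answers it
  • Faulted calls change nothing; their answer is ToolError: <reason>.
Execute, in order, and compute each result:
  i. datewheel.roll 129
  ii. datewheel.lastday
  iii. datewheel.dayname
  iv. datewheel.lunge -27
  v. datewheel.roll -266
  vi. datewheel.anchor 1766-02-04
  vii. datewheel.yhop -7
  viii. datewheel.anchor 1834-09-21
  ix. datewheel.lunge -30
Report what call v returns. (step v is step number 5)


Answer: 1974-01-07

Derivation:
-> roll(n→129)
<- 1976-12-18
-> lastday()
<- 1976-12-31
-> dayname()
<- Friday
-> lunge(n→-27)
<- 1974-09-30
-> roll(n→-266)
<- 1974-01-07
-> anchor(d→1766-02-04)
<- 1766-02-04
-> yhop(n→-7)
<- 1759-02-04
-> anchor(d→1834-09-21)
<- 1834-09-21
-> lunge(n→-30)
<- 1832-03-21


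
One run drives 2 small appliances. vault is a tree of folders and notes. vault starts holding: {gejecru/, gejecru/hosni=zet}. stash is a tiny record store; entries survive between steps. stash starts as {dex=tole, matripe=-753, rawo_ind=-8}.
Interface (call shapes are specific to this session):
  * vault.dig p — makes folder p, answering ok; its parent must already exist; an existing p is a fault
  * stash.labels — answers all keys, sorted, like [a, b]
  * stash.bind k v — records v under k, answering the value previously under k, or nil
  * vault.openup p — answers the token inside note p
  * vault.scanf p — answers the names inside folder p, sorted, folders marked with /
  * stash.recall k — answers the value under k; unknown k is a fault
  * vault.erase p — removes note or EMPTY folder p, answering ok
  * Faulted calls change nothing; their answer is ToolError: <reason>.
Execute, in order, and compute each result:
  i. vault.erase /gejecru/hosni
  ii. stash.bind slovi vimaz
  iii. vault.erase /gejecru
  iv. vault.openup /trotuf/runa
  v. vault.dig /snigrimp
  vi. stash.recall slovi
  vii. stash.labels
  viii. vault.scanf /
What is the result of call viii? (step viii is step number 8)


CALL vault.erase[p→/gejecru/hosni]
RET  ok
CALL stash.bind[k→slovi; v→vimaz]
RET  nil
CALL vault.erase[p→/gejecru]
RET  ok
CALL vault.openup[p→/trotuf/runa]
RET  ToolError: not found
CALL vault.dig[p→/snigrimp]
RET  ok
CALL stash.recall[k→slovi]
RET  vimaz
CALL stash.labels[]
RET  [dex, matripe, rawo_ind, slovi]
CALL vault.scanf[p→/]
RET  [snigrimp/]

Answer: [snigrimp/]


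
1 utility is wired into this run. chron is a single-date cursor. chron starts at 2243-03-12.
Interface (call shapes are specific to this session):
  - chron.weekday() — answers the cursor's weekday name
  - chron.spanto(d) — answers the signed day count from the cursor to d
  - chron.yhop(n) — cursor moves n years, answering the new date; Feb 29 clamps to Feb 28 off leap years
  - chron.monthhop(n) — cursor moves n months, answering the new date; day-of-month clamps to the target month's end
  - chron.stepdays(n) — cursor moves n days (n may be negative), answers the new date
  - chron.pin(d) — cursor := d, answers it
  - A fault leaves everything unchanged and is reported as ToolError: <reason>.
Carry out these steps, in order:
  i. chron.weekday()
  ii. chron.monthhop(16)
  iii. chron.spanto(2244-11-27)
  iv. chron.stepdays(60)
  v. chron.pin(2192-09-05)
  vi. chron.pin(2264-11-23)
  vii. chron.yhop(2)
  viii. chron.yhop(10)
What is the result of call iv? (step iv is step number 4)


Answer: 2244-09-10

Derivation:
>> weekday()
<< Sunday
>> monthhop(n='16')
<< 2244-07-12
>> spanto(d='2244-11-27')
<< 138
>> stepdays(n='60')
<< 2244-09-10
>> pin(d='2192-09-05')
<< 2192-09-05
>> pin(d='2264-11-23')
<< 2264-11-23
>> yhop(n='2')
<< 2266-11-23
>> yhop(n='10')
<< 2276-11-23


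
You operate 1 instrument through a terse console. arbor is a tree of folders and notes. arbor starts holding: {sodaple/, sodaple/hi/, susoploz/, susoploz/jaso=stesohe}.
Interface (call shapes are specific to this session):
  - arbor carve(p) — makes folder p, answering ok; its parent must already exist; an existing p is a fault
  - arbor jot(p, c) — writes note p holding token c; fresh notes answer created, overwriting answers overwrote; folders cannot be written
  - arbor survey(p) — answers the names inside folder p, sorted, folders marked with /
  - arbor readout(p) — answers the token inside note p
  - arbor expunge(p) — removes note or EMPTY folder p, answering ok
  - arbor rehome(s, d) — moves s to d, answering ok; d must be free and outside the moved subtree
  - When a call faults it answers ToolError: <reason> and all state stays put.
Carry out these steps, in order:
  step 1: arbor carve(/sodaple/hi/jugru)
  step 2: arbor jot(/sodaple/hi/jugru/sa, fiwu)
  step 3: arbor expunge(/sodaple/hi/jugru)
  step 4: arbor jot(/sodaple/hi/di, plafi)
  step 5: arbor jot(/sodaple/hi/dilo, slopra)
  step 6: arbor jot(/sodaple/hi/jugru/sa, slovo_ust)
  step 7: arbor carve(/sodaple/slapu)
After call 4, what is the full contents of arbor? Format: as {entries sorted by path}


Answer: {sodaple/, sodaple/hi/, sodaple/hi/di=plafi, sodaple/hi/jugru/, sodaple/hi/jugru/sa=fiwu, susoploz/, susoploz/jaso=stesohe}

Derivation:
> arbor carve p=/sodaple/hi/jugru
= ok
> arbor jot p=/sodaple/hi/jugru/sa c=fiwu
= created
> arbor expunge p=/sodaple/hi/jugru
= ToolError: not empty
> arbor jot p=/sodaple/hi/di c=plafi
= created
> arbor jot p=/sodaple/hi/dilo c=slopra
= created
> arbor jot p=/sodaple/hi/jugru/sa c=slovo_ust
= overwrote
> arbor carve p=/sodaple/slapu
= ok


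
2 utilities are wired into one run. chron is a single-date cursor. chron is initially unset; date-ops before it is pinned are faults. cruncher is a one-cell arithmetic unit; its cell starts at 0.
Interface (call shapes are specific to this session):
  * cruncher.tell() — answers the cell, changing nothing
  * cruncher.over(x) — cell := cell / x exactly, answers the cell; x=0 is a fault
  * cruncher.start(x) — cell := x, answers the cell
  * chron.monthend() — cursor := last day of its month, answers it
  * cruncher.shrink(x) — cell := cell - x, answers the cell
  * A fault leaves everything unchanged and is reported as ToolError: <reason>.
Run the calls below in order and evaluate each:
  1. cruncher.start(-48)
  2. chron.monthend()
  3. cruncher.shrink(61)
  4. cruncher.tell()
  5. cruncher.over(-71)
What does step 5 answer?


Answer: 109/71

Derivation:
~$ cruncher.start x='-48'
:: -48
~$ chron.monthend
:: ToolError: no date set
~$ cruncher.shrink x='61'
:: -109
~$ cruncher.tell
:: -109
~$ cruncher.over x='-71'
:: 109/71


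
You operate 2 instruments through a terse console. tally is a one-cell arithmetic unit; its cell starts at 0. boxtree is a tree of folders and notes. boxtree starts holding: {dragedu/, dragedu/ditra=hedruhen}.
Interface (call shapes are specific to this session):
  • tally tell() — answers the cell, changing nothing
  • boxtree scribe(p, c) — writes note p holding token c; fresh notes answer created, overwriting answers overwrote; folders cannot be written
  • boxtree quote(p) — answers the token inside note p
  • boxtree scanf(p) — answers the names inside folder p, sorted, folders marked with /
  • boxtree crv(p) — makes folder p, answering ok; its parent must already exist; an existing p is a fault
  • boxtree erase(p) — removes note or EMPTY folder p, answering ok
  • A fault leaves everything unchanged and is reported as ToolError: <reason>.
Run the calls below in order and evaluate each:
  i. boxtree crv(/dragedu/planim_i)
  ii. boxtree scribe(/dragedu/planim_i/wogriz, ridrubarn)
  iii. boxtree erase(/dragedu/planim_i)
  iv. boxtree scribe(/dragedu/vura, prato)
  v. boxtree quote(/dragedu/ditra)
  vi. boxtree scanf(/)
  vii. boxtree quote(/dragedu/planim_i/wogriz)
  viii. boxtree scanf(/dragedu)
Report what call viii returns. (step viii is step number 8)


Answer: [ditra, planim_i/, vura]

Derivation:
~$ boxtree crv p: /dragedu/planim_i
= ok
~$ boxtree scribe p: /dragedu/planim_i/wogriz c: ridrubarn
= created
~$ boxtree erase p: /dragedu/planim_i
= ToolError: not empty
~$ boxtree scribe p: /dragedu/vura c: prato
= created
~$ boxtree quote p: /dragedu/ditra
= hedruhen
~$ boxtree scanf p: /
= [dragedu/]
~$ boxtree quote p: /dragedu/planim_i/wogriz
= ridrubarn
~$ boxtree scanf p: /dragedu
= [ditra, planim_i/, vura]


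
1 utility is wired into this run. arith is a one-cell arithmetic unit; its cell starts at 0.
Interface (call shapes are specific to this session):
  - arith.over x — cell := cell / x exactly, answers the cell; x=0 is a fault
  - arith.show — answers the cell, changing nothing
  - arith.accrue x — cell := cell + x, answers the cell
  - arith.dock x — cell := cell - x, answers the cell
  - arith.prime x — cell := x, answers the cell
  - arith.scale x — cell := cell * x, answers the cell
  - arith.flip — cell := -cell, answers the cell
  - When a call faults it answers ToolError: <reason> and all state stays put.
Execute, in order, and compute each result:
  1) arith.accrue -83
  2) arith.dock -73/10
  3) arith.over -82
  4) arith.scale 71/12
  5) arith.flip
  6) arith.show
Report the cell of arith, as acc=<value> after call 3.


Answer: acc=757/820

Derivation:
Step: arith.accrue[x: -83]
Result: -83
Step: arith.dock[x: -73/10]
Result: -757/10
Step: arith.over[x: -82]
Result: 757/820
Step: arith.scale[x: 71/12]
Result: 53747/9840
Step: arith.flip[]
Result: -53747/9840
Step: arith.show[]
Result: -53747/9840


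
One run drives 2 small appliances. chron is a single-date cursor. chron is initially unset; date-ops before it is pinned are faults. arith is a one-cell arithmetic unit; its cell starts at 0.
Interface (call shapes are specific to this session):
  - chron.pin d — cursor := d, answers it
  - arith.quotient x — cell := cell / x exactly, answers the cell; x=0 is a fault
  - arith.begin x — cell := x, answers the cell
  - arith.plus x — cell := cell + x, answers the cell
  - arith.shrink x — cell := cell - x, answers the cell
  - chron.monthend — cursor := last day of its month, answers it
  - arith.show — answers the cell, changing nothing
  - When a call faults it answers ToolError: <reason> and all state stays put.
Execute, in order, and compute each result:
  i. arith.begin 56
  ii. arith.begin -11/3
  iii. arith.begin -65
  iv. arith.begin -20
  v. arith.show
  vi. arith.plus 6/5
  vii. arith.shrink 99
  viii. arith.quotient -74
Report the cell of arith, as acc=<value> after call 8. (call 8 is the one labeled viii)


Then arith.begin using x→56, and observe 56.
Using arith.begin using x→-11/3, giving -11/3.
Invoking arith.begin using x→-65, giving -65.
I call arith.begin using x→-20, yielding -20.
I call arith.show, and get -20.
Then arith.plus using x→6/5, → -94/5.
Now I run arith.shrink using x→99, and get -589/5.
Now I run arith.quotient using x→-74, giving 589/370.

Answer: acc=589/370


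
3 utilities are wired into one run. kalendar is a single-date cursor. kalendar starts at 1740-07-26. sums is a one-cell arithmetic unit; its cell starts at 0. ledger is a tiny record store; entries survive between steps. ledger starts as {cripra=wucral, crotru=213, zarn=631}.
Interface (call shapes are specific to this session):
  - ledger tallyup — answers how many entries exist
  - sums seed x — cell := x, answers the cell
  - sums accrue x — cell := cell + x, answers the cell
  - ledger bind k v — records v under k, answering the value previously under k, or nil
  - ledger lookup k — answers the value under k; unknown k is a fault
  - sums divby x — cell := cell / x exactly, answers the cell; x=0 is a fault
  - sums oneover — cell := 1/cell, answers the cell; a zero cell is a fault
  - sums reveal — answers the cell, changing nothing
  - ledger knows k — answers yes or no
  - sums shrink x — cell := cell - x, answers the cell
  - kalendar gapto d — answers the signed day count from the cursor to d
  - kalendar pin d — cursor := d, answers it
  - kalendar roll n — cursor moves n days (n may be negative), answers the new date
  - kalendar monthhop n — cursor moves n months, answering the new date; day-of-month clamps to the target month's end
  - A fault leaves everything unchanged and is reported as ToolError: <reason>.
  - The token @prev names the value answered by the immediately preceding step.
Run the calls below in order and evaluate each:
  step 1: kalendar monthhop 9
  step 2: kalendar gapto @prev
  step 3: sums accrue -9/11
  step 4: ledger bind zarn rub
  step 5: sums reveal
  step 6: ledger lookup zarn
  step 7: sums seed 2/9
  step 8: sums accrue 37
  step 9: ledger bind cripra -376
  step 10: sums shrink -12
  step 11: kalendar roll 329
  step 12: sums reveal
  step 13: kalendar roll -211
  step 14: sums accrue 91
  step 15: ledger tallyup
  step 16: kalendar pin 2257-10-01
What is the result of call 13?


Answer: 1741-08-22

Derivation:
$ kalendar monthhop n='9'
= 1741-04-26
$ kalendar gapto d='@prev'
= 0
$ sums accrue x='-9/11'
= -9/11
$ ledger bind k='zarn' v='rub'
= 631
$ sums reveal
= -9/11
$ ledger lookup k='zarn'
= rub
$ sums seed x='2/9'
= 2/9
$ sums accrue x='37'
= 335/9
$ ledger bind k='cripra' v='-376'
= wucral
$ sums shrink x='-12'
= 443/9
$ kalendar roll n='329'
= 1742-03-21
$ sums reveal
= 443/9
$ kalendar roll n='-211'
= 1741-08-22
$ sums accrue x='91'
= 1262/9
$ ledger tallyup
= 3
$ kalendar pin d='2257-10-01'
= 2257-10-01


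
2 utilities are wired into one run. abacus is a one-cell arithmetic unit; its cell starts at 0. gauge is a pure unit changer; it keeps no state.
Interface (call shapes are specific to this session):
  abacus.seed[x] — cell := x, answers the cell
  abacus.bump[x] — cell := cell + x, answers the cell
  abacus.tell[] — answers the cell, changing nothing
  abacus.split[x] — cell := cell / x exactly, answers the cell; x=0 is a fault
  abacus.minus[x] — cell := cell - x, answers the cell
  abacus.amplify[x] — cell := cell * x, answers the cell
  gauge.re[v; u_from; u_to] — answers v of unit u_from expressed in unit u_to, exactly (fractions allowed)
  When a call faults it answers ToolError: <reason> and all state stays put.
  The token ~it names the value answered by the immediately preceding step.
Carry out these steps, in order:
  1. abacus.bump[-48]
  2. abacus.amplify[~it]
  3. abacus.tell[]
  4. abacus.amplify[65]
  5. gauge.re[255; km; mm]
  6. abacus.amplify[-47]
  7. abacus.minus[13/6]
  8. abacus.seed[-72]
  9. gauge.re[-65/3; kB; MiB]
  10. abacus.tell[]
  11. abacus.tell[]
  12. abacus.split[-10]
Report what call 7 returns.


Answer: -42232333/6

Derivation:
Then bump passing -48, and get -48.
I try amplify passing ~it, and see 2304.
Calling tell, giving 2304.
I invoke amplify passing 65, and see 149760.
I call re passing 255, km, mm, and see 255000000.
I run amplify passing -47, — result: -7038720.
Next I call minus passing 13/6, → -42232333/6.
I try seed passing -72: -72.
Now I run re passing -65/3, kB, MiB, which returns -8125/393216.
Calling tell, giving -72.
I invoke tell, — result: -72.
Now I run split passing -10, giving 36/5.


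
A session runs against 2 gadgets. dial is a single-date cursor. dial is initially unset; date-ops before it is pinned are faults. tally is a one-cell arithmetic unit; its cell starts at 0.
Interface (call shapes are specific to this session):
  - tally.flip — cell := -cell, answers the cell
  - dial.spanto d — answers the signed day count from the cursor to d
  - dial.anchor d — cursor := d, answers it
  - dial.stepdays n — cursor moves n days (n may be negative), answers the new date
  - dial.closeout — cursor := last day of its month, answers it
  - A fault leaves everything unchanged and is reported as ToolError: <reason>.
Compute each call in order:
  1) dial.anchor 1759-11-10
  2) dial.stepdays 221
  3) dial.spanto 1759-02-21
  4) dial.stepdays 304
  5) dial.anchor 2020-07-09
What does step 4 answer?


Answer: 1761-04-18

Derivation:
Step: anchor[1759-11-10]
Result: 1759-11-10
Step: stepdays[221]
Result: 1760-06-18
Step: spanto[1759-02-21]
Result: -483
Step: stepdays[304]
Result: 1761-04-18
Step: anchor[2020-07-09]
Result: 2020-07-09


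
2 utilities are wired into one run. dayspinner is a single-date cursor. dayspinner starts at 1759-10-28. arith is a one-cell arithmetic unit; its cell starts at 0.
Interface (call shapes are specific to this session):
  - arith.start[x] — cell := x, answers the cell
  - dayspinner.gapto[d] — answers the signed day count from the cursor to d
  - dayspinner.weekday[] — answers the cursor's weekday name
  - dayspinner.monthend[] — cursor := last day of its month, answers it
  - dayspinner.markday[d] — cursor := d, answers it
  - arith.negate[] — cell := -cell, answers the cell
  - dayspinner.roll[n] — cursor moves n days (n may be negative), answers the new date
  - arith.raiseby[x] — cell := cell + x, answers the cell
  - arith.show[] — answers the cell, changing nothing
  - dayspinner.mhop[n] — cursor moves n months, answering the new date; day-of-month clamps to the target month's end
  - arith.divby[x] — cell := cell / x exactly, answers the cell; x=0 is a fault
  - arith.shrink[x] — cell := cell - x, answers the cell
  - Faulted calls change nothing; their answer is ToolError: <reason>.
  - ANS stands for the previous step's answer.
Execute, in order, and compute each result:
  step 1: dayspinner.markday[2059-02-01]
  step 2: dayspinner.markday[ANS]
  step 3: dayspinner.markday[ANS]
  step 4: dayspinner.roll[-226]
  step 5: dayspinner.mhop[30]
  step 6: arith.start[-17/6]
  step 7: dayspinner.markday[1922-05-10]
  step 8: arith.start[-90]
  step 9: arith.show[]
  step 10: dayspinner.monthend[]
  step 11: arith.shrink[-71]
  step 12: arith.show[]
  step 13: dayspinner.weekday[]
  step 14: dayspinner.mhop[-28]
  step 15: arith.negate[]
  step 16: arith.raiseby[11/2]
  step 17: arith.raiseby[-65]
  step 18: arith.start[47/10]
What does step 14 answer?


Answer: 1920-01-31

Derivation:
→ markday(d=2059-02-01)
← 2059-02-01
→ markday(d=ANS)
← 2059-02-01
→ markday(d=ANS)
← 2059-02-01
→ roll(n=-226)
← 2058-06-20
→ mhop(n=30)
← 2060-12-20
→ start(x=-17/6)
← -17/6
→ markday(d=1922-05-10)
← 1922-05-10
→ start(x=-90)
← -90
→ show()
← -90
→ monthend()
← 1922-05-31
→ shrink(x=-71)
← -19
→ show()
← -19
→ weekday()
← Wednesday
→ mhop(n=-28)
← 1920-01-31
→ negate()
← 19
→ raiseby(x=11/2)
← 49/2
→ raiseby(x=-65)
← -81/2
→ start(x=47/10)
← 47/10


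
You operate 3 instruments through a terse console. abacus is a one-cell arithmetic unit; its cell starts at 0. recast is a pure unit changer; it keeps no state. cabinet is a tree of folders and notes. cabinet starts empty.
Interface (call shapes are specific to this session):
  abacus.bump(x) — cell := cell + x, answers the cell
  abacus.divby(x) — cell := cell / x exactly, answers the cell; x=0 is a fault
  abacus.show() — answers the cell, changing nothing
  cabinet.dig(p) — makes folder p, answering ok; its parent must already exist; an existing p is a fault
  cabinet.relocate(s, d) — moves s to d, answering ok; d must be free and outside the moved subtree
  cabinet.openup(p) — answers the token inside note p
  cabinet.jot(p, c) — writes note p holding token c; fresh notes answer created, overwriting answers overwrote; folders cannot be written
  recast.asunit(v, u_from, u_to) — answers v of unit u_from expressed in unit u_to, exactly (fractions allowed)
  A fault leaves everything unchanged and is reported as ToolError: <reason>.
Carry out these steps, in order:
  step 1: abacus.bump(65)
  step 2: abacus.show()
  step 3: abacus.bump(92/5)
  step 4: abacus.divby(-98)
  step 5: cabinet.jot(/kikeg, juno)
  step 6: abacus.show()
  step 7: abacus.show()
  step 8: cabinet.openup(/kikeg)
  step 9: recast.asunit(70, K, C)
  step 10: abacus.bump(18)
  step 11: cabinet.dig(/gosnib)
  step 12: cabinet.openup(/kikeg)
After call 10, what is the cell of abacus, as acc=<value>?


[in] bump x: 65
[out] 65
[in] show
[out] 65
[in] bump x: 92/5
[out] 417/5
[in] divby x: -98
[out] -417/490
[in] jot p: /kikeg c: juno
[out] created
[in] show
[out] -417/490
[in] show
[out] -417/490
[in] openup p: /kikeg
[out] juno
[in] asunit v: 70 u_from: K u_to: C
[out] -4063/20
[in] bump x: 18
[out] 8403/490
[in] dig p: /gosnib
[out] ok
[in] openup p: /kikeg
[out] juno

Answer: acc=8403/490
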